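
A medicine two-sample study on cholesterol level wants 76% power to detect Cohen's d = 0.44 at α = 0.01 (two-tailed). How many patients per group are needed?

z_{α/2} = 2.576, z_β = Φ⁻¹(0.76) = 0.706. For small effect (d = 0.44): n per group = 2(z_{α/2} + z_β)²/d² = 2(2.576 + 0.706)²/0.44² = 111.3 → 112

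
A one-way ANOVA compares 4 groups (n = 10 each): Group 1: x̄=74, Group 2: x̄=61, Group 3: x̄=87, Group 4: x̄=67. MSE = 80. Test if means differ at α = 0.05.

Grand mean = 72.25. SS_between = 3747.5, MS_between = 1249.17. F = 15.615, F_crit ≈ 2.866. Reject H₀.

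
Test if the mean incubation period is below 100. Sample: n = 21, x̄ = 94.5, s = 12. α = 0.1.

t = (94.5 - 100)/(12/√21) = -2.1, df = 20. Critical t = -1.325. Reject H₀.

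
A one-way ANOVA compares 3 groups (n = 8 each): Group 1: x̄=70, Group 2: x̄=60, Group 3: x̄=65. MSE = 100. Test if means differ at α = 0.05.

Grand mean = 65.0. SS_between = 400.0, MS_between = 200.0. F = 2.0, F_crit ≈ 3.467. Fail to reject H₀.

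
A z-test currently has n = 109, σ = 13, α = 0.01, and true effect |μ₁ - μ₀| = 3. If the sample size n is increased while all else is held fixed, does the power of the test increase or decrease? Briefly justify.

Power increases: a larger n shrinks the standard error σ/√n, moving the sampling distribution under H₁ further from the critical value.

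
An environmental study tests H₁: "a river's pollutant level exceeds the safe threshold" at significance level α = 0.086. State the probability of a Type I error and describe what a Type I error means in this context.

P(Type I error) = α = 0.086. A Type I error is rejecting H₀ when H₀ is actually true (false positive) — here, concluding that a river's pollutant level exceeds the safe threshold when in fact this is not the case. Consequence: shutting down a compliant factory unnecessarily.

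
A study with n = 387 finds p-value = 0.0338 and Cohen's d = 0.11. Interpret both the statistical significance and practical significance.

Statistically significant (p = 0.0338 < 0.05). Cohen's d = 0.11 indicates a very small effect size. Both statistical and practical significance should be considered.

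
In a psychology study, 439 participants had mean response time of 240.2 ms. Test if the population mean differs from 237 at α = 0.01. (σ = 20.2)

z = (x̄ - μ₀)/(σ/√n) = (240.2 - 237)/(20.2/√439) = 3.319. Critical value: ±2.576. Since |3.319| > 2.576, Reject H₀.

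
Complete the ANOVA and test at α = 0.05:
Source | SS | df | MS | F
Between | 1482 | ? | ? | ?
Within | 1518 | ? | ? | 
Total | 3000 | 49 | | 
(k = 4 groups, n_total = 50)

df_between = 3, df_within = 46. MS_between = 494.0, MS_within = 33.0. F = 14.97, F_crit ≈ 2.807. Reject H₀.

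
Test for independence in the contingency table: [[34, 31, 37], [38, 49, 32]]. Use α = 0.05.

χ² = 3.347. df = 2, critical = 5.991. Fail to reject H₀. No evidence of dependence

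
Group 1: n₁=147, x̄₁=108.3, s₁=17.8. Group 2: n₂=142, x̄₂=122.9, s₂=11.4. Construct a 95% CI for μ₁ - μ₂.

Difference = -14.6. SE = √(17.8²/147 + 11.4²/142) = 1.752. CI = (-18.03, -11.17)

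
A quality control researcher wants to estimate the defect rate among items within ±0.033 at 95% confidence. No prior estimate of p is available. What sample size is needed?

Conservative approach: use p = 0.5 (maximizes p(1-p) = 0.25). n = z²(0.25)/E² = 1.96²×0.25/0.033² = 881.9 → n = 882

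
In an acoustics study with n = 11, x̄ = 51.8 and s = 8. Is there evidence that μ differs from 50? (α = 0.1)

t = (x̄ - μ₀)/(s/√n) = (51.8 - 50)/(8/√11) = 0.746. df = 10, critical t = ±1.812. Fail to reject H₀.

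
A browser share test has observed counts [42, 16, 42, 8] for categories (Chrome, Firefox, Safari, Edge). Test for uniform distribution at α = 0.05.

Expected = 27 each. χ² = Σ(O-E)²/E = 34.519. df = 3, critical value = 7.815. Reject H₀.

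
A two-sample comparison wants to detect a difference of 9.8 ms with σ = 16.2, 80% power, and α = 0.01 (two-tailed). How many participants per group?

n per group = 2(z_α/2 + z_β)²σ²/d² = 2×(2.576 + 0.84)²×16.2²/9.8² = 63.8 → n = 64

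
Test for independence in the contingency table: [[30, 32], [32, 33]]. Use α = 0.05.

χ² = 0.009. df = 1, critical = 3.841. Fail to reject H₀. No evidence of dependence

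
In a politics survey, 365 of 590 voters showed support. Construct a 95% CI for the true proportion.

p̂ = 0.619. CI = p̂ ± z*√(p̂(1-p̂)/n) = (0.579, 0.658)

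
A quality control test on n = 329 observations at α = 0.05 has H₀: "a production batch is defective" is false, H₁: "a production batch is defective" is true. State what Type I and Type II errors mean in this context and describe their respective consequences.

Type I (false positive): concluding that a production batch is defective when it is not — scrapping a good batch — wasted material and cost for no reason. Type II (false negative): failing to conclude that a production batch is defective when it is — shipping a defective batch — faulty products reach customers. Which is costlier depends on domain priorities and is a judgement call rather than a statistical fact.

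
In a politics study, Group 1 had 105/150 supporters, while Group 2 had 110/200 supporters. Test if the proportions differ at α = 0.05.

p̂₁ = 0.7, p̂₂ = 0.55, pooled p̂ = 0.614. z = 2.853. Critical: ±1.96. Reject H₀.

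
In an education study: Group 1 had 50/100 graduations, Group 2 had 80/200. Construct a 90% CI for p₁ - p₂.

p̂₁ = 0.5, p̂₂ = 0.4. Difference = 0.1. CI = (-0.0, 0.2)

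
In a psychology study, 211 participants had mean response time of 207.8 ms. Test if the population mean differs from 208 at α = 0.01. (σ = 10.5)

z = (x̄ - μ₀)/(σ/√n) = (207.8 - 208)/(10.5/√211) = -0.277. Critical value: ±2.576. Since |-0.277| ≤ 2.576, Fail to reject H₀.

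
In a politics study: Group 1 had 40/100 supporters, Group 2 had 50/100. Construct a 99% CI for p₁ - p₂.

p̂₁ = 0.4, p̂₂ = 0.5. Difference = -0.1. CI = (-0.28, 0.08)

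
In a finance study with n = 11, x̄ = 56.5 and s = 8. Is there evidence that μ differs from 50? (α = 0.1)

t = (x̄ - μ₀)/(s/√n) = (56.5 - 50)/(8/√11) = 2.695. df = 10, critical t = ±1.812. Reject H₀.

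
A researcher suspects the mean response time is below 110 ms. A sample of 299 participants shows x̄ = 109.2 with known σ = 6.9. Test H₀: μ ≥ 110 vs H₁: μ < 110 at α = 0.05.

z = -2.005. Critical value: -1.645. Reject H₀.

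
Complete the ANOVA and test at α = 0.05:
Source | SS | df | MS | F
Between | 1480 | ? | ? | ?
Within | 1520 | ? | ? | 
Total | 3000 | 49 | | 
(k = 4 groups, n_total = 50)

df_between = 3, df_within = 46. MS_between = 493.33, MS_within = 33.04. F = 14.93, F_crit ≈ 2.807. Reject H₀.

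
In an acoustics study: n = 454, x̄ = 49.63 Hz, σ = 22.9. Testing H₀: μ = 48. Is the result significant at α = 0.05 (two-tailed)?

z = (49.63 - 48)/(22.9/√454) = 1.517. Since |z| ≤ 1.96, not significant at α = 0.05.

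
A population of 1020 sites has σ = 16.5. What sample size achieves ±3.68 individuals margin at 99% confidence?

Without FPC: n₀ = (2.576×16.5/3.68)² = 133.402. With FPC: n = n₀N/(n₀+N-1) = 118.1 → n = 119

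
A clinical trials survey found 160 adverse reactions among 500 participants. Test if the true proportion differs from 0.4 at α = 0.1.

p̂ = 0.32, p₀ = 0.4. z = (p̂ - p₀)/√(p₀(1-p₀)/n) = -3.651. Critical: ±1.645. Reject H₀.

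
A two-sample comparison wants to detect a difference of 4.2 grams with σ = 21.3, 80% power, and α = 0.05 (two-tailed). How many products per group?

n per group = 2(z_α/2 + z_β)²σ²/d² = 2×(1.96 + 0.84)²×21.3²/4.2² = 403.3 → n = 404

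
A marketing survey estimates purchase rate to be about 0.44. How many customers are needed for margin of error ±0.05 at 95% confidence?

n = z²p(1-p)/E² = 1.96²×0.44×0.56/0.05² = 378.6 → n = 379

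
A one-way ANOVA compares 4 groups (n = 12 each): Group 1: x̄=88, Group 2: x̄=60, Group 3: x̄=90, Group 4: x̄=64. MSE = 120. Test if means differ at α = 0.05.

Grand mean = 75.5. SS_between = 8868.0, MS_between = 2956.0. F = 24.633, F_crit ≈ 2.816. Reject H₀.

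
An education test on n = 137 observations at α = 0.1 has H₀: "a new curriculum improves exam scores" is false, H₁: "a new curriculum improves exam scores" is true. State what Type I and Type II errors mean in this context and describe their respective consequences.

Type I (false positive): concluding that a new curriculum improves exam scores when it is not — adopting a curriculum that gives no real benefit — disruption for nothing. Type II (false negative): failing to conclude that a new curriculum improves exam scores when it is — keeping the old curriculum when the new one would have helped students. Which is costlier depends on domain priorities and is a judgement call rather than a statistical fact.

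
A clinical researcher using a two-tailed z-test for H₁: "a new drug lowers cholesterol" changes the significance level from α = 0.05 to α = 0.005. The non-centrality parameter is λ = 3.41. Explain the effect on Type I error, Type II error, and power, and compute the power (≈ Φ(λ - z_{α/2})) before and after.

Decreasing α from 0.05 to 0.005:
• Type I error rate decreases (α is the Type I rate by definition).
• Critical value moves from z_{α/2} = 1.96 to 2.807, so power = Φ(λ - z_{α/2}) goes from Φ(3.41 - 1.96) = 0.926 to Φ(3.41 - 2.807) = 0.727.
• Type II error rate β = 1 - power therefore increases (0.074 → 0.273).
Appropriate when false positives are costly — here, approving an ineffective drug — patients take a useless medication and may skip effective alternatives.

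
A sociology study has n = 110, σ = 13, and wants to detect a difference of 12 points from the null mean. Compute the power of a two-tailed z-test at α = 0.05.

SE = σ/√n = 13/√110 = 1.24. Non-centrality λ = d/SE = 12/1.24 = 9.681. Power ≈ Φ(λ - z_{α/2}) = Φ(9.681 - 1.96) = Φ(7.721) = 1.0.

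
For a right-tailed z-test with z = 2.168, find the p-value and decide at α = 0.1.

p = P(Z > 2.168) = 1 - Φ(2.168) ≈ 0.0151. Since p < 0.1, reject H₀ (significant) at α = 0.1.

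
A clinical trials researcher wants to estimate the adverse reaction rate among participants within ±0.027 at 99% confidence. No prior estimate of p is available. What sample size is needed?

Conservative approach: use p = 0.5 (maximizes p(1-p) = 0.25). n = z²(0.25)/E² = 2.576²×0.25/0.027² = 2275.6 → n = 2276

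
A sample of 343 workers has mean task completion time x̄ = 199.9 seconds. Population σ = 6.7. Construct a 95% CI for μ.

CI = x̄ ± z*(σ/√n) = 199.9 ± 1.96(6.7/√343) = 199.9 ± 0.71 = (199.19, 200.61)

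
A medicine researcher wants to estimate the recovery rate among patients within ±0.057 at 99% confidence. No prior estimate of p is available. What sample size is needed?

Conservative approach: use p = 0.5 (maximizes p(1-p) = 0.25). n = z²(0.25)/E² = 2.576²×0.25/0.057² = 510.6 → n = 511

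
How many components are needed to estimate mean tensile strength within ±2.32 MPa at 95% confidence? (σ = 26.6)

n = (z*σ/E)² = (1.96×26.6/2.32)² = 505.01 → n = 506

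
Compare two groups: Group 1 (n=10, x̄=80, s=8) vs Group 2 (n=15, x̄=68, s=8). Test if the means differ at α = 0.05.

Pooled sp = 8.0. t = 3.674, df = 23. Critical t = ±2.069. Reject H₀.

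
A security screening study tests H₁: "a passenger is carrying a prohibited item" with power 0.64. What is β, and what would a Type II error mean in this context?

β = 1 - power = 1 - 0.64 = 0.36. A Type II error is failing to reject H₀ when H₀ is false (false negative) — here, failing to conclude that a passenger is carrying a prohibited item when in fact it is true. Consequence: letting a prohibited item through — security breach.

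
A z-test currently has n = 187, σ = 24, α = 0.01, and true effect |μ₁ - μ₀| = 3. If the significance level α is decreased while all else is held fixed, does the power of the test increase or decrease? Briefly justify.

Power decreases: a smaller α raises the critical value, so less of the H₁ sampling distribution falls in the rejection region.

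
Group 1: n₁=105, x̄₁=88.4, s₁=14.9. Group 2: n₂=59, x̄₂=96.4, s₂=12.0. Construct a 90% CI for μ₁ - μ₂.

Difference = -8.0. SE = √(14.9²/105 + 12.0²/59) = 2.134. CI = (-11.51, -4.49)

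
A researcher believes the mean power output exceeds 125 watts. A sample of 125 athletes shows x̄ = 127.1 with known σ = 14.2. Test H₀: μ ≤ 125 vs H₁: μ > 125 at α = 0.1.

z = 1.653. Critical value: 1.28. Reject H₀.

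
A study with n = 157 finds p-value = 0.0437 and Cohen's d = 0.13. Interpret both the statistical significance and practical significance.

Statistically significant (p = 0.0437 < 0.05). Cohen's d = 0.13 indicates a very small effect size. Both statistical and practical significance should be considered.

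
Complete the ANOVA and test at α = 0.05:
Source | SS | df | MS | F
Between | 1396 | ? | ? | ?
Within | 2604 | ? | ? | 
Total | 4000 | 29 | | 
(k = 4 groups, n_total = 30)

df_between = 3, df_within = 26. MS_between = 465.33, MS_within = 100.15. F = 4.646, F_crit ≈ 2.975. Reject H₀.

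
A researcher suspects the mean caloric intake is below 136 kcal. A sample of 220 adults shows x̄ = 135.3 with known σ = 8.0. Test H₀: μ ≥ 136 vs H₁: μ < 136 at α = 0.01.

z = -1.298. Critical value: -2.33. Fail to reject H₀.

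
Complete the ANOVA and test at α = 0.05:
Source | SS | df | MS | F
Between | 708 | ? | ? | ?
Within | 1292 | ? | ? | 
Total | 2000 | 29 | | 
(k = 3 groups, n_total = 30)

df_between = 2, df_within = 27. MS_between = 354.0, MS_within = 47.85. F = 7.398, F_crit ≈ 3.354. Reject H₀.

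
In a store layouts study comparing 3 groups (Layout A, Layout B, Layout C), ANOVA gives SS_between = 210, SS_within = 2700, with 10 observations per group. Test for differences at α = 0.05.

df_between = 2, df_within = 27. F = MS_between/MS_within = 105.0/100.0 = 1.05. F_crit ≈ 3.354. Fail to reject H₀.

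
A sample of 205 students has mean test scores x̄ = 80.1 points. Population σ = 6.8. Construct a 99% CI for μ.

CI = x̄ ± z*(σ/√n) = 80.1 ± 2.576(6.8/√205) = 80.1 ± 1.22 = (78.88, 81.32)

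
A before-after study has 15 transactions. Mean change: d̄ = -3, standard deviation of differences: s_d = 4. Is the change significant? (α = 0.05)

t = d̄/(s_d/√n) = -3/(4/√15) = -2.905. df = 14, critical t = ±2.145. Reject H₀.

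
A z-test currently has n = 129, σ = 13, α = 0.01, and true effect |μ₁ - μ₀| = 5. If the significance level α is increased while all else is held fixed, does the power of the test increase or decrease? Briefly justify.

Power increases: a larger α lowers the critical value, so more of the H₁ sampling distribution falls in the rejection region.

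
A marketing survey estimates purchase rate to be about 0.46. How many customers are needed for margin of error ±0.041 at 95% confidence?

n = z²p(1-p)/E² = 1.96²×0.46×0.54/0.041² = 567.7 → n = 568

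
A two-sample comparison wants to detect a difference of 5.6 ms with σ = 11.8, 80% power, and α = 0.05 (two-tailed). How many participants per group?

n per group = 2(z_α/2 + z_β)²σ²/d² = 2×(1.96 + 0.84)²×11.8²/5.6² = 69.6 → n = 70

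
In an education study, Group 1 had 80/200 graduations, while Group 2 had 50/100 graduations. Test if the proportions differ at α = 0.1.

p̂₁ = 0.4, p̂₂ = 0.5, pooled p̂ = 0.433. z = -1.648. Critical: ±1.645. Reject H₀.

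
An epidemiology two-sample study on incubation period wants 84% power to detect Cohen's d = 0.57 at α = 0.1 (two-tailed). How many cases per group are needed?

z_{α/2} = 1.645, z_β = Φ⁻¹(0.84) = 0.994. For medium effect (d = 0.57): n per group = 2(z_{α/2} + z_β)²/d² = 2(1.645 + 0.994)²/0.57² = 42.9 → 43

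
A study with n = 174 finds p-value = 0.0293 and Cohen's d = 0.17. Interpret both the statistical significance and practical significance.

Statistically significant (p = 0.0293 < 0.05). Cohen's d = 0.17 indicates a very small effect size. Both statistical and practical significance should be considered.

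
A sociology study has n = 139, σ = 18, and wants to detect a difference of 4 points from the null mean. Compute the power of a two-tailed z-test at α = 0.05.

SE = σ/√n = 18/√139 = 1.527. Non-centrality λ = d/SE = 4/1.527 = 2.62. Power ≈ Φ(λ - z_{α/2}) = Φ(2.62 - 1.96) = Φ(0.66) = 0.745.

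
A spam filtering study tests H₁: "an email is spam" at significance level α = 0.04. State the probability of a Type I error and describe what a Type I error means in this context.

P(Type I error) = α = 0.04. A Type I error is rejecting H₀ when H₀ is actually true (false positive) — here, concluding that an email is spam when in fact this is not the case. Consequence: a legitimate email is sent to the spam folder and the user misses it.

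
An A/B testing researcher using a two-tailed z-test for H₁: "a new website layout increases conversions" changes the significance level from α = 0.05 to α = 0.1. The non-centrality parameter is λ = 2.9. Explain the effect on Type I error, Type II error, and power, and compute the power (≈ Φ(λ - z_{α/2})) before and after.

Increasing α from 0.05 to 0.1:
• Type I error rate increases (α is the Type I rate by definition).
• Critical value moves from z_{α/2} = 1.96 to 1.645, so power = Φ(λ - z_{α/2}) goes from Φ(2.9 - 1.96) = 0.826 to Φ(2.9 - 1.645) = 0.895.
• Type II error rate β = 1 - power therefore decreases (0.174 → 0.105).
Appropriate when false negatives are costly — here, discarding a layout that would have improved conversions — lost revenue.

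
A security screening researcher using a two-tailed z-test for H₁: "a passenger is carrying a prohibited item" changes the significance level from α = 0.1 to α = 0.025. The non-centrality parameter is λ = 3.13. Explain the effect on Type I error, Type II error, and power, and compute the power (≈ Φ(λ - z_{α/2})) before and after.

Decreasing α from 0.1 to 0.025:
• Type I error rate decreases (α is the Type I rate by definition).
• Critical value moves from z_{α/2} = 1.645 to 2.241, so power = Φ(λ - z_{α/2}) goes from Φ(3.13 - 1.645) = 0.931 to Φ(3.13 - 2.241) = 0.813.
• Type II error rate β = 1 - power therefore increases (0.069 → 0.187).
Appropriate when false positives are costly — here, detaining an innocent passenger — delay and inconvenience.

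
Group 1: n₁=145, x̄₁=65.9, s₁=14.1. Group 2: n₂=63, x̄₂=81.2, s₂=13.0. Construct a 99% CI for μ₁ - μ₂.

Difference = -15.3. SE = √(14.1²/145 + 13.0²/63) = 2.013. CI = (-20.49, -10.11)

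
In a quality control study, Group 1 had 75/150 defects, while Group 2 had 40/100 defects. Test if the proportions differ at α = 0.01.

p̂₁ = 0.5, p̂₂ = 0.4, pooled p̂ = 0.46. z = 1.554. Critical: ±2.576. Fail to reject H₀.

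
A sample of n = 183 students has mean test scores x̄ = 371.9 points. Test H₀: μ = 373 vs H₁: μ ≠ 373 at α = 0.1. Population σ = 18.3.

z = (x̄ - μ₀)/(σ/√n) = (371.9 - 373)/(18.3/√183) = -0.813. Critical value: ±1.645. Since |-0.813| ≤ 1.645, Fail to reject H₀.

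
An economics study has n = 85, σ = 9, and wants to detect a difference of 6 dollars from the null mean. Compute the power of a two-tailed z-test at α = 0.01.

SE = σ/√n = 9/√85 = 0.976. Non-centrality λ = d/SE = 6/0.976 = 6.146. Power ≈ Φ(λ - z_{α/2}) = Φ(6.146 - 2.576) = Φ(3.57) = 1.0.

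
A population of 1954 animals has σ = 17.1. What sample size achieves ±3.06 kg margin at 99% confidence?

Without FPC: n₀ = (2.576×17.1/3.06)² = 207.224. With FPC: n = n₀N/(n₀+N-1) = 187.4 → n = 188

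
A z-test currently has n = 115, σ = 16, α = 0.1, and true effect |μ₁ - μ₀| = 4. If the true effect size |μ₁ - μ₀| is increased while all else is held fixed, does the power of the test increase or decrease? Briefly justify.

Power increases: a larger true effect increases the non-centrality λ = |μ₁ - μ₀|/(σ/√n).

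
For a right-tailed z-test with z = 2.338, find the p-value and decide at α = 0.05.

p = P(Z > 2.338) = 1 - Φ(2.338) ≈ 0.0097. Since p < 0.05, reject H₀ (significant) at α = 0.05.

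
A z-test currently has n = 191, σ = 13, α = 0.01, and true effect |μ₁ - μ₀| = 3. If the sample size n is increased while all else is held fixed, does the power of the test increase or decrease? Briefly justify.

Power increases: a larger n shrinks the standard error σ/√n, moving the sampling distribution under H₁ further from the critical value.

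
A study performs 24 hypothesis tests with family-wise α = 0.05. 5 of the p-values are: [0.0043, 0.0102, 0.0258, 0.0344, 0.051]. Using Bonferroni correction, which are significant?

Bonferroni α = 0.05/24 = 0.00208. None of the given p-values are significant.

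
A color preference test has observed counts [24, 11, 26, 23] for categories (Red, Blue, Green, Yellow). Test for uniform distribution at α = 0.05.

Expected = 21 each. χ² = Σ(O-E)²/E = 6.571. df = 3, critical value = 7.815. Fail to reject H₀.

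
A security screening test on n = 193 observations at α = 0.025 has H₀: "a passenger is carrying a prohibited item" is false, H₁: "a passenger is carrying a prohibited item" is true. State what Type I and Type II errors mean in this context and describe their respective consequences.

Type I (false positive): concluding that a passenger is carrying a prohibited item when it is not — detaining an innocent passenger — delay and inconvenience. Type II (false negative): failing to conclude that a passenger is carrying a prohibited item when it is — letting a prohibited item through — security breach. Which is costlier depends on domain priorities and is a judgement call rather than a statistical fact.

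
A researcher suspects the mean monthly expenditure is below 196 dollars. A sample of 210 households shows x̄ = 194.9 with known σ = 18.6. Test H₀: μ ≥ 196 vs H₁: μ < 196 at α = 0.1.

z = -0.857. Critical value: -1.28. Fail to reject H₀.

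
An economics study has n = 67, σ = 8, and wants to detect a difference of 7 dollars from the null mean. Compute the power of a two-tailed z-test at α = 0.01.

SE = σ/√n = 8/√67 = 0.977. Non-centrality λ = d/SE = 7/0.977 = 7.162. Power ≈ Φ(λ - z_{α/2}) = Φ(7.162 - 2.576) = Φ(4.586) = 1.0.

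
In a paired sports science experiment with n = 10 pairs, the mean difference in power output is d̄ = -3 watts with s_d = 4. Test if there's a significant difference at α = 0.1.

t = d̄/(s_d/√n) = -3/(4/√10) = -2.372. df = 9, critical t = ±1.833. Reject H₀.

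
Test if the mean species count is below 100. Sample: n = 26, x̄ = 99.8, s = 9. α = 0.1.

t = (99.8 - 100)/(9/√26) = -0.113, df = 25. Critical t = -1.316. Fail to reject H₀.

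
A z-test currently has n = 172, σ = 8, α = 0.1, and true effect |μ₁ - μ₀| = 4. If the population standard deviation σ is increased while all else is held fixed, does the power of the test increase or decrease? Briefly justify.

Power decreases: a larger σ inflates the standard error σ/√n, pulling the sampling distribution under H₁ back toward the critical value.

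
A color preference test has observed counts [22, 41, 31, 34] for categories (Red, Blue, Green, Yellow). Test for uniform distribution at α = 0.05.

Expected = 32 each. χ² = Σ(O-E)²/E = 5.812. df = 3, critical value = 7.815. Fail to reject H₀.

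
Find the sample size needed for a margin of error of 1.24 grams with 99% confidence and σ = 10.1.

n = (z*σ/E)² = (2.576×10.1/1.24)² = 440.2 → n = 441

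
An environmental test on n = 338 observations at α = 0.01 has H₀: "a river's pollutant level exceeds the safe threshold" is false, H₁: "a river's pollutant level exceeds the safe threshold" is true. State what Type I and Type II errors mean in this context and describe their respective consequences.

Type I (false positive): concluding that a river's pollutant level exceeds the safe threshold when it is not — shutting down a compliant factory unnecessarily. Type II (false negative): failing to conclude that a river's pollutant level exceeds the safe threshold when it is — allowing unsafe pollution to continue. Which is costlier depends on domain priorities and is a judgement call rather than a statistical fact.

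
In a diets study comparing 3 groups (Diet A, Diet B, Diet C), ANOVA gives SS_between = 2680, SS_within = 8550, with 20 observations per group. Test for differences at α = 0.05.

df_between = 2, df_within = 57. F = MS_between/MS_within = 1340.0/150.0 = 8.933. F_crit ≈ 3.159. Reject H₀. At least one mean differs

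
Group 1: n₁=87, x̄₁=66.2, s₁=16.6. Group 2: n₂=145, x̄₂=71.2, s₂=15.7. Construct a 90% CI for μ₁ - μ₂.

Difference = -5.0. SE = √(16.6²/87 + 15.7²/145) = 2.206. CI = (-8.63, -1.37)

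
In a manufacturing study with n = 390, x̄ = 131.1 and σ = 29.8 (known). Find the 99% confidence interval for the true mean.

CI = x̄ ± z*(σ/√n) = 131.1 ± 2.576(29.8/√390) = 131.1 ± 3.89 = (127.21, 134.99)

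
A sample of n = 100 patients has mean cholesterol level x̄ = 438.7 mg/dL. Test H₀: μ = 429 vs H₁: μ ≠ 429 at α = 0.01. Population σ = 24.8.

z = (x̄ - μ₀)/(σ/√n) = (438.7 - 429)/(24.8/√100) = 3.911. Critical value: ±2.576. Since |3.911| > 2.576, Reject H₀.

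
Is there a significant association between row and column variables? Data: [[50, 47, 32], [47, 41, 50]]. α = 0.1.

χ² = 4.154. df = 2, critical = 4.605. Fail to reject H₀. No evidence of dependence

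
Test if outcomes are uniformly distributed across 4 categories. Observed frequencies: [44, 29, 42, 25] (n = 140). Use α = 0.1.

Expected = 35 each. χ² = Σ(O-E)²/E = 7.6. df = 3, critical value = 6.251. Reject H₀.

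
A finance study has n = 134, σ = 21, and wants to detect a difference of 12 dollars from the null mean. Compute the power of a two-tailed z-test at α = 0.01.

SE = σ/√n = 21/√134 = 1.814. Non-centrality λ = d/SE = 12/1.814 = 6.615. Power ≈ Φ(λ - z_{α/2}) = Φ(6.615 - 2.576) = Φ(4.039) = 1.0.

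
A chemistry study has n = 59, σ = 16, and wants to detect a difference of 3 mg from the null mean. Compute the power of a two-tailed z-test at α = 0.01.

SE = σ/√n = 16/√59 = 2.083. Non-centrality λ = d/SE = 3/2.083 = 1.44. Power ≈ Φ(λ - z_{α/2}) = Φ(1.44 - 2.576) = Φ(-1.136) = 0.128.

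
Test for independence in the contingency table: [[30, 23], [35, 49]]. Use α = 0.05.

χ² = 2.908. df = 1, critical = 3.841. Fail to reject H₀. No evidence of dependence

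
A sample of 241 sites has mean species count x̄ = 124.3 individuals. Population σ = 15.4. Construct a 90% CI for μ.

CI = x̄ ± z*(σ/√n) = 124.3 ± 1.645(15.4/√241) = 124.3 ± 1.63 = (122.67, 125.93)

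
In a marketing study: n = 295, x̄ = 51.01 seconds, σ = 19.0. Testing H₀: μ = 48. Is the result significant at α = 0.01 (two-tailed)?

z = (51.01 - 48)/(19.0/√295) = 2.721. Since |z| > 2.576, significant at α = 0.01.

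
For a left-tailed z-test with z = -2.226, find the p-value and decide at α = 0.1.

p = P(Z < -2.226) = Φ(-2.226) ≈ 0.013. Since p < 0.1, reject H₀ (significant) at α = 0.1.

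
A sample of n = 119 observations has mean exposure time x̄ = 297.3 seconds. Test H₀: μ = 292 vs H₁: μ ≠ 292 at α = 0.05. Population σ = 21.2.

z = (x̄ - μ₀)/(σ/√n) = (297.3 - 292)/(21.2/√119) = 2.727. Critical value: ±1.96. Since |2.727| > 1.96, Reject H₀.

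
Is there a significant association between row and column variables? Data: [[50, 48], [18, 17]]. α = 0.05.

χ² = 0.002. df = 1, critical = 3.841. Fail to reject H₀. No evidence of dependence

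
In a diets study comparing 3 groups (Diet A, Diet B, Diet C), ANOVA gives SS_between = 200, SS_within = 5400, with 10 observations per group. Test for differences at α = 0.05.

df_between = 2, df_within = 27. F = MS_between/MS_within = 100.0/200.0 = 0.5. F_crit ≈ 3.354. Fail to reject H₀.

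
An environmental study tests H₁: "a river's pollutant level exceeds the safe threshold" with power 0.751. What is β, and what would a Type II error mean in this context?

β = 1 - power = 1 - 0.751 = 0.249. A Type II error is failing to reject H₀ when H₀ is false (false negative) — here, failing to conclude that a river's pollutant level exceeds the safe threshold when in fact it is true. Consequence: allowing unsafe pollution to continue.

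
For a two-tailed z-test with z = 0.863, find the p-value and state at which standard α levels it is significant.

p = 2·P(Z > |0.863|) = 2·(1 - Φ(0.863)) ≈ 0.3881. Not significant at any standard level.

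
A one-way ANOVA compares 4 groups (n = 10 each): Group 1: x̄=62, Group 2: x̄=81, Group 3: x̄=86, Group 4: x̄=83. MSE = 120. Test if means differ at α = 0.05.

Grand mean = 78.0. SS_between = 3540.0, MS_between = 1180.0. F = 9.833, F_crit ≈ 2.866. Reject H₀.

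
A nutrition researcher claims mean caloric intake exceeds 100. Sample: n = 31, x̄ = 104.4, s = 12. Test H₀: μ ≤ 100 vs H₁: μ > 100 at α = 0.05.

t = (104.4 - 100)/(12/√31) = 2.042, df = 30. Critical t = 1.697. Reject H₀.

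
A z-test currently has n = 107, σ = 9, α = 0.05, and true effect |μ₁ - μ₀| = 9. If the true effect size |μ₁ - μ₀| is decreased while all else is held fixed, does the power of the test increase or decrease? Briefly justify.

Power decreases: a smaller true effect decreases the non-centrality λ = |μ₁ - μ₀|/(σ/√n).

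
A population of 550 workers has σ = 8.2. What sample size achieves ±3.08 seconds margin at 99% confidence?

Without FPC: n₀ = (2.576×8.2/3.08)² = 47.035. With FPC: n = n₀N/(n₀+N-1) = 43.4 → n = 44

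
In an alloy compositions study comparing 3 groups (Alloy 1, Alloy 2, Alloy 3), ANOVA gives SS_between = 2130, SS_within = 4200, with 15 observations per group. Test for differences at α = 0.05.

df_between = 2, df_within = 42. F = MS_between/MS_within = 1065.0/100.0 = 10.65. F_crit ≈ 3.22. Reject H₀. At least one mean differs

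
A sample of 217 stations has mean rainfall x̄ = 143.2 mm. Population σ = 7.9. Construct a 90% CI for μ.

CI = x̄ ± z*(σ/√n) = 143.2 ± 1.645(7.9/√217) = 143.2 ± 0.88 = (142.32, 144.08)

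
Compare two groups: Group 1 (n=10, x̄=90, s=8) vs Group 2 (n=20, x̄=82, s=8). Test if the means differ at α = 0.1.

Pooled sp = 8.0. t = 2.582, df = 28. Critical t = ±1.701. Reject H₀.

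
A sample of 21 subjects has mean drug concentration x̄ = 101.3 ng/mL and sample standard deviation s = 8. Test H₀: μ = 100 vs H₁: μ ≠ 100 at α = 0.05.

t = (x̄ - μ₀)/(s/√n) = (101.3 - 100)/(8/√21) = 0.745. df = 20, critical t = ±2.086. Fail to reject H₀.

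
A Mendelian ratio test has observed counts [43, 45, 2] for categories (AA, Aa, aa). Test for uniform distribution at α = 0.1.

Expected = 30 each. χ² = Σ(O-E)²/E = 39.267. df = 2, critical value = 4.605. Reject H₀.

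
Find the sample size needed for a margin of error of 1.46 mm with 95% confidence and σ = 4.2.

n = (z*σ/E)² = (1.96×4.2/1.46)² = 31.8 → n = 32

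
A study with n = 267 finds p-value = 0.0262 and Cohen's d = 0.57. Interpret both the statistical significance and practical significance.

Statistically significant (p = 0.0262 < 0.05). Cohen's d = 0.57 indicates a medium effect size. Both statistical and practical significance should be considered.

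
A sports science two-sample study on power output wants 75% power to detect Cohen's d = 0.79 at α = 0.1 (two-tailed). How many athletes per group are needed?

z_{α/2} = 1.645, z_β = Φ⁻¹(0.75) = 0.674. For medium effect (d = 0.79): n per group = 2(z_{α/2} + z_β)²/d² = 2(1.645 + 0.674)²/0.79² = 17.2 → 18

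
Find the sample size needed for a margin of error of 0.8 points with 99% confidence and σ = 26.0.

n = (z*σ/E)² = (2.576×26.0/0.8)² = 7009.04 → n = 7010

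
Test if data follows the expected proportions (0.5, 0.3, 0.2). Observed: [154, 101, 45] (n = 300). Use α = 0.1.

Expected: [150.0, 90.0, 60.0]. χ² = 5.201. df = 2, critical = 4.605. Reject H₀.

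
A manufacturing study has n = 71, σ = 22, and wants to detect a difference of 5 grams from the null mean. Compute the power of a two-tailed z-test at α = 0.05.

SE = σ/√n = 22/√71 = 2.611. Non-centrality λ = d/SE = 5/2.611 = 1.915. Power ≈ Φ(λ - z_{α/2}) = Φ(1.915 - 1.96) = Φ(-0.045) = 0.482.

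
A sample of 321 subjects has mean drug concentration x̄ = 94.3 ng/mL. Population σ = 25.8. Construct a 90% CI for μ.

CI = x̄ ± z*(σ/√n) = 94.3 ± 1.645(25.8/√321) = 94.3 ± 2.37 = (91.93, 96.67)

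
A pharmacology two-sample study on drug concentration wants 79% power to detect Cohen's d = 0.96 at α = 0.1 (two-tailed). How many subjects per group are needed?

z_{α/2} = 1.645, z_β = Φ⁻¹(0.79) = 0.806. For large effect (d = 0.96): n per group = 2(z_{α/2} + z_β)²/d² = 2(1.645 + 0.806)²/0.96² = 13.04 → 14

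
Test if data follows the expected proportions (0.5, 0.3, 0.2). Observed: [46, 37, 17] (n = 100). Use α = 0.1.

Expected: [50.0, 30.0, 20.0]. χ² = 2.403. df = 2, critical = 4.605. Fail to reject H₀.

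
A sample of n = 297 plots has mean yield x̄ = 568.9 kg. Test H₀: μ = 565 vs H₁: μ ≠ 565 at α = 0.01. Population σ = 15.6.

z = (x̄ - μ₀)/(σ/√n) = (568.9 - 565)/(15.6/√297) = 4.308. Critical value: ±2.576. Since |4.308| > 2.576, Reject H₀.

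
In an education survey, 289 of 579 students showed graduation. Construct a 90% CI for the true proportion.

p̂ = 0.499. CI = p̂ ± z*√(p̂(1-p̂)/n) = (0.465, 0.533)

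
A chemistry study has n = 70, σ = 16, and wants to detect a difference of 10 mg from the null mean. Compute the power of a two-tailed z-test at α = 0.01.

SE = σ/√n = 16/√70 = 1.912. Non-centrality λ = d/SE = 10/1.912 = 5.229. Power ≈ Φ(λ - z_{α/2}) = Φ(5.229 - 2.576) = Φ(2.653) = 0.996.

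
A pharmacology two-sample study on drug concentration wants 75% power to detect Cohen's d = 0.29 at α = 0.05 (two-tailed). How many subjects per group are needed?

z_{α/2} = 1.96, z_β = Φ⁻¹(0.75) = 0.674. For small effect (d = 0.29): n per group = 2(z_{α/2} + z_β)²/d² = 2(1.96 + 0.674)²/0.29² = 165.0 → 165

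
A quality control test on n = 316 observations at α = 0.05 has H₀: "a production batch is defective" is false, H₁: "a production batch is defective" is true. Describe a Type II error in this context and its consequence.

Type II error: failing to reject H₀ when it is false — concluding that a production batch is defective is not supported when in fact it is. Consequence: shipping a defective batch — faulty products reach customers.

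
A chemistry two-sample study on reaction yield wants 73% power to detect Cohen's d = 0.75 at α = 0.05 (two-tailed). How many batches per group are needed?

z_{α/2} = 1.96, z_β = Φ⁻¹(0.73) = 0.613. For medium effect (d = 0.75): n per group = 2(z_{α/2} + z_β)²/d² = 2(1.96 + 0.613)²/0.75² = 23.5 → 24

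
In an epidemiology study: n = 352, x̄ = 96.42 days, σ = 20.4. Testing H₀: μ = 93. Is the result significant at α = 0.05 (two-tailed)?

z = (96.42 - 93)/(20.4/√352) = 3.145. Since |z| > 1.96, significant at α = 0.05.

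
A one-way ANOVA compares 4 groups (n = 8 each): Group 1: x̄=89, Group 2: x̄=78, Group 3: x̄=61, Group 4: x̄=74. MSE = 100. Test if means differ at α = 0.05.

Grand mean = 75.5. SS_between = 3208.0, MS_between = 1069.33. F = 10.693, F_crit ≈ 2.947. Reject H₀.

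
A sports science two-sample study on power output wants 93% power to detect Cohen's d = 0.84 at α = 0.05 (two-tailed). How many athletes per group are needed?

z_{α/2} = 1.96, z_β = Φ⁻¹(0.93) = 1.476. For large effect (d = 0.84): n per group = 2(z_{α/2} + z_β)²/d² = 2(1.96 + 1.476)²/0.84² = 33.5 → 34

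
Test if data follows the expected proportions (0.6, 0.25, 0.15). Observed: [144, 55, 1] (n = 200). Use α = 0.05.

Expected: [120.0, 50.0, 30.0]. χ² = 33.333. df = 2, critical = 5.991. Reject H₀.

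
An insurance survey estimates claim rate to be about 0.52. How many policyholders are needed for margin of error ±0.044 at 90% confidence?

n = z²p(1-p)/E² = 1.645²×0.52×0.48/0.044² = 348.9 → n = 349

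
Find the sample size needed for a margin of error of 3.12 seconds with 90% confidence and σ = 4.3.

n = (z*σ/E)² = (1.645×4.3/3.12)² = 5.1 → n = 6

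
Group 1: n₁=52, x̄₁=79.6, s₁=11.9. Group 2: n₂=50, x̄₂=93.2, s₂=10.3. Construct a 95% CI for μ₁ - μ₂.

Difference = -13.6. SE = √(11.9²/52 + 10.3²/50) = 2.201. CI = (-17.91, -9.29)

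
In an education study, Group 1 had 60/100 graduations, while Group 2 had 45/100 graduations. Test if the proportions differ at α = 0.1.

p̂₁ = 0.6, p̂₂ = 0.45, pooled p̂ = 0.525. z = 2.124. Critical: ±1.645. Reject H₀.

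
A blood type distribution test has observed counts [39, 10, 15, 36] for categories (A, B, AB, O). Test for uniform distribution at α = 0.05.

Expected = 25 each. χ² = Σ(O-E)²/E = 25.68. df = 3, critical value = 7.815. Reject H₀.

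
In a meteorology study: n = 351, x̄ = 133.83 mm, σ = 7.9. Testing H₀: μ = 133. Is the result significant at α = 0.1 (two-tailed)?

z = (133.83 - 133)/(7.9/√351) = 1.968. Since |z| > 1.645, significant at α = 0.1.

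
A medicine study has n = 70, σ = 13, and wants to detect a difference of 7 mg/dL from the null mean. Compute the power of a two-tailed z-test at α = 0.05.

SE = σ/√n = 13/√70 = 1.554. Non-centrality λ = d/SE = 7/1.554 = 4.505. Power ≈ Φ(λ - z_{α/2}) = Φ(4.505 - 1.96) = Φ(2.545) = 0.995.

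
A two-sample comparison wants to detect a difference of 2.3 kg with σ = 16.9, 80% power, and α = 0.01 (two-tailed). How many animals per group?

n per group = 2(z_α/2 + z_β)²σ²/d² = 2×(2.576 + 0.84)²×16.9²/2.3² = 1260.04 → n = 1261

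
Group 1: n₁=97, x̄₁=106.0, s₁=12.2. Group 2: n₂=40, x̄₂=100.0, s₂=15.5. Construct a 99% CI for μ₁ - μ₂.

Difference = 6.0. SE = √(12.2²/97 + 15.5²/40) = 2.746. CI = (-1.07, 13.07)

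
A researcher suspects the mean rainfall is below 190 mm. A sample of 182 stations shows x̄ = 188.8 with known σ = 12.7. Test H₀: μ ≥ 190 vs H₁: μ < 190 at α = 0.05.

z = -1.275. Critical value: -1.645. Fail to reject H₀.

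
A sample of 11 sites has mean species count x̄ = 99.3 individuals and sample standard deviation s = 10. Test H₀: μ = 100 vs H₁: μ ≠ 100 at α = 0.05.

t = (x̄ - μ₀)/(s/√n) = (99.3 - 100)/(10/√11) = -0.232. df = 10, critical t = ±2.228. Fail to reject H₀.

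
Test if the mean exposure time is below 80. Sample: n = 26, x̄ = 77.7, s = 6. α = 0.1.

t = (77.7 - 80)/(6/√26) = -1.955, df = 25. Critical t = -1.316. Reject H₀.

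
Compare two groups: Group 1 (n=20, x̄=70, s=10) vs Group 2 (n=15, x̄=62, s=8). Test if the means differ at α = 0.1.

Pooled sp = 9.2. t = 2.545, df = 33. Critical t = ±1.692. Reject H₀.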